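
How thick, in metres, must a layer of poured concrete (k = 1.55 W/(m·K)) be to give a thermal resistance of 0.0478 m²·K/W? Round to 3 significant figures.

0.0741 m

L = R·k = 0.0478 × 1.55 = 0.07409 m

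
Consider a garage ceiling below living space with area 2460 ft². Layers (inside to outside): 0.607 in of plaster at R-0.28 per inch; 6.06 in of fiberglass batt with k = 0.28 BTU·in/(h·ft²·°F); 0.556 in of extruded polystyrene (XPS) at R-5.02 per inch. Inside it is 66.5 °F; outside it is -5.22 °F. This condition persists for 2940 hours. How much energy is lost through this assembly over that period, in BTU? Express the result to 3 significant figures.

0.607 × 0.28 = 0.17
6.06/0.28 = 21.64
0.556 × 5.02 = 2.791
R_total = 0.17 + 21.64 + 2.791 = 24.6 ft²·°F·h/BTU
Q = 2460 × (66.5 − (-5.22)) / 24.6 = 7171 BTU/h
E = 7171 × 2940 = 21080000 BTU

21100000 BTU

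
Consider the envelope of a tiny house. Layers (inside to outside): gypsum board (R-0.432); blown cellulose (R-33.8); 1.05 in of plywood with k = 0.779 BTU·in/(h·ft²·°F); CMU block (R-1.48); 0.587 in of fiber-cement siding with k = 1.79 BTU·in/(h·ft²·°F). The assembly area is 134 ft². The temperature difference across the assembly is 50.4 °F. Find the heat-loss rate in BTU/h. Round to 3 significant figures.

1.05/0.779 = 1.348
0.587/1.79 = 0.3279
R_total = 0.432 + 33.8 + 1.348 + 1.48 + 0.3279 = 37.39 ft²·°F·h/BTU
Q = A·ΔT/R = 134 × 50.4 / 37.39 = 180.6 BTU/h

181 BTU/h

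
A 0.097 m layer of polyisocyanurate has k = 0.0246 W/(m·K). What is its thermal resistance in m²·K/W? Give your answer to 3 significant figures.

R = L/k = 0.097/0.0246 = 3.943 m²·K/W

3.94 m²·K/W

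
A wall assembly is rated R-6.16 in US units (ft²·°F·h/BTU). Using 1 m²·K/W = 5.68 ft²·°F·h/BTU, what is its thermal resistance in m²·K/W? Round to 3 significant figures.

R_SI = 6.16/5.68 = 1.085

1.08 m²·K/W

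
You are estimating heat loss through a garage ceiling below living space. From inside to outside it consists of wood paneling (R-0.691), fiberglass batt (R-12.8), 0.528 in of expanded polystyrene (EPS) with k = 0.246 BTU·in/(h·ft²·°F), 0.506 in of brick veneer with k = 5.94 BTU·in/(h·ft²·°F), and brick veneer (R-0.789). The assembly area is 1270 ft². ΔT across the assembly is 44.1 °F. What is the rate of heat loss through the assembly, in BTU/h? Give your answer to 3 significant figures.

3390 BTU/h

0.528/0.246 = 2.146
0.506/5.94 = 0.08519
R_total = 0.691 + 12.8 + 2.146 + 0.08519 + 0.789 = 16.51 ft²·°F·h/BTU
Q = A·ΔT/R = 1270 × 44.1 / 16.51 = 3392 BTU/h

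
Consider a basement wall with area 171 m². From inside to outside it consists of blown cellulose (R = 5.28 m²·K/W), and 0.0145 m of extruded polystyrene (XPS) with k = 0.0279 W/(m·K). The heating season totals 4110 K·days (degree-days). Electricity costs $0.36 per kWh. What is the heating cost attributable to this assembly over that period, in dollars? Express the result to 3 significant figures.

0.0145/0.0279 = 0.5197
R_total = 5.28 + 0.5197 = 5.8 m²·K/W
E = A × HDD × 24 / R / 1000 = 171 × 4110 × 24 / 5.8 / 1000 = 2908 kWh
Cost = 2908 × 0.36 = $1047

1050 dollars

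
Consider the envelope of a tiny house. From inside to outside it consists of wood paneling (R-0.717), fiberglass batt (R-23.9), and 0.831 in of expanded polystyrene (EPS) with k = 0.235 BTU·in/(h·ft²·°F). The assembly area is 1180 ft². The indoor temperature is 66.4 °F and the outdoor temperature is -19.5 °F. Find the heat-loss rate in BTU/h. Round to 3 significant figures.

3600 BTU/h

0.831/0.235 = 3.536
R_total = 0.717 + 23.9 + 3.536 = 28.15 ft²·°F·h/BTU
Q = A·ΔT/R = 1180 × (66.4 − (-19.5)) / 28.15 = 3600 BTU/h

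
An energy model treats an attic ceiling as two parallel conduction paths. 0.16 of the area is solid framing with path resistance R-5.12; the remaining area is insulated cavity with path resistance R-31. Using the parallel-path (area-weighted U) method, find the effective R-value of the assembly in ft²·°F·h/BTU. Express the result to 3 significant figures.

17.1 ft²·°F·h/BTU

U_eff = 0.84/31 + 0.16/5.12 = 0.0271 + 0.03125 = 0.05835
R_eff = 1/U_eff = 17.14 ft²·°F·h/BTU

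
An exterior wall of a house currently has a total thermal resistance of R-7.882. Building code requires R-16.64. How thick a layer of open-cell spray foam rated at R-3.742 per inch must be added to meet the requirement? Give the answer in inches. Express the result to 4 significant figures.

2.340 in

ΔR = 16.64 − 7.882 = 8.758 ft²·°F·h/BTU
L = ΔR / (R/in) = 8.758/3.742 = 2.3405 in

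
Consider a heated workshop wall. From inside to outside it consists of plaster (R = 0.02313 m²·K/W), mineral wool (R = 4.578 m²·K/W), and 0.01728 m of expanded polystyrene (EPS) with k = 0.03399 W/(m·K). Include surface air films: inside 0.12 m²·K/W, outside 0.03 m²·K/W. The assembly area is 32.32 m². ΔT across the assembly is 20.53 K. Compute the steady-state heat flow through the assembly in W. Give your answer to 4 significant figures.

0.01728/0.03399 = 0.50838
R_total = 0.12 + 0.02313 + 4.578 + 0.50838 + 0.03 = 5.2595 m²·K/W
Q = A·ΔT/R = 32.32 × 20.53 / 5.2595 = 126.16 W

126.2 W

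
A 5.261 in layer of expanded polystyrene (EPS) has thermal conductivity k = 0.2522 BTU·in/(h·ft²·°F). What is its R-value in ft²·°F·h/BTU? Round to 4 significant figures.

R = L/k = 5.261/0.2522 = 20.86 ft²·°F·h/BTU

20.86 ft²·°F·h/BTU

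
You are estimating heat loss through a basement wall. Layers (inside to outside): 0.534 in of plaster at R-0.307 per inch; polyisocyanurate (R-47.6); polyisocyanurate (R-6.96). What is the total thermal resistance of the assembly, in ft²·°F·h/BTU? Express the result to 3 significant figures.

54.7 ft²·°F·h/BTU

0.534 × 0.307 = 0.1639
R_total = 0.1639 + 47.6 + 6.96 = 54.72 ft²·°F·h/BTU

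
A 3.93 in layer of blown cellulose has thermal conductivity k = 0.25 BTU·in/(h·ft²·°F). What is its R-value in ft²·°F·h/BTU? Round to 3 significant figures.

R = L/k = 3.93/0.25 = 15.72 ft²·°F·h/BTU

15.7 ft²·°F·h/BTU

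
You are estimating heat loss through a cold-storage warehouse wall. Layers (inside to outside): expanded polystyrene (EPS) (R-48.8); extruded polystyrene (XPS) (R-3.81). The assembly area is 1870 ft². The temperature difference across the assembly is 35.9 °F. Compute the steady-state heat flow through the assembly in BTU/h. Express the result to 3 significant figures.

1280 BTU/h

R_total = 48.8 + 3.81 = 52.61 ft²·°F·h/BTU
Q = A·ΔT/R = 1870 × 35.9 / 52.61 = 1276 BTU/h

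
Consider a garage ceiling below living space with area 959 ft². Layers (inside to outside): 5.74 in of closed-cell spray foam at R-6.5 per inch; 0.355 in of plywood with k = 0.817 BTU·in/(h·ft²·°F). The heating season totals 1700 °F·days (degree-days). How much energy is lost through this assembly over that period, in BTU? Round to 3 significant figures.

1040000 BTU

5.74 × 6.5 = 37.31
0.355/0.817 = 0.4345
R_total = 37.31 + 0.4345 = 37.74 ft²·°F·h/BTU
E = A × HDD × 24 / R = 959 × 1700 × 24 / 37.74 = 1037000 BTU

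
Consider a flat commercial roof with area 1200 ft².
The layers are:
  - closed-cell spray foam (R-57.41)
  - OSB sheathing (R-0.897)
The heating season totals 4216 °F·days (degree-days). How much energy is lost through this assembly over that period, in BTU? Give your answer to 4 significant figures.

R_total = 57.41 + 0.897 = 58.307 ft²·°F·h/BTU
E = A × HDD × 24 / R = 1200 × 4216 × 24 / 58.307 = 2082400 BTU

2082000 BTU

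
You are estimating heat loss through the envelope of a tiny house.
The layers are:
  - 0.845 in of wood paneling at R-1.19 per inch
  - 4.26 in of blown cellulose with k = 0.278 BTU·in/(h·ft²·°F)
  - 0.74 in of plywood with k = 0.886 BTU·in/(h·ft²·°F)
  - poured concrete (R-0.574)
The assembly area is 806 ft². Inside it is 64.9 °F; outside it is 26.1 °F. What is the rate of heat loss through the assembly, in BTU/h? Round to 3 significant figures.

1760 BTU/h

0.845 × 1.19 = 1.006
4.26/0.278 = 15.32
0.74/0.886 = 0.8352
R_total = 1.006 + 15.32 + 0.8352 + 0.574 = 17.74 ft²·°F·h/BTU
Q = A·ΔT/R = 806 × (64.9 − 26.1) / 17.74 = 1763 BTU/h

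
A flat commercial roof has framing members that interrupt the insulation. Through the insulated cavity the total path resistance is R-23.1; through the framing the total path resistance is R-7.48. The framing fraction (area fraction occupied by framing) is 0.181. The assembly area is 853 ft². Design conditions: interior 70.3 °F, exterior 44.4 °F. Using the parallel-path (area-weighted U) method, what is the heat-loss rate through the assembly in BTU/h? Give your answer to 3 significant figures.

U_eff = 0.819/23.1 + 0.181/7.48 = 0.03545 + 0.0242 = 0.05965
R_eff = 1/U_eff = 16.76 ft²·°F·h/BTU
Q = 853 × (70.3 − 44.4) / 16.76 = 1318 BTU/h

1320 BTU/h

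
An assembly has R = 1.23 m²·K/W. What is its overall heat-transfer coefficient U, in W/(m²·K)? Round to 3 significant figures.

0.813 W/(m²·K)

U = 1/R = 1/1.23 = 0.813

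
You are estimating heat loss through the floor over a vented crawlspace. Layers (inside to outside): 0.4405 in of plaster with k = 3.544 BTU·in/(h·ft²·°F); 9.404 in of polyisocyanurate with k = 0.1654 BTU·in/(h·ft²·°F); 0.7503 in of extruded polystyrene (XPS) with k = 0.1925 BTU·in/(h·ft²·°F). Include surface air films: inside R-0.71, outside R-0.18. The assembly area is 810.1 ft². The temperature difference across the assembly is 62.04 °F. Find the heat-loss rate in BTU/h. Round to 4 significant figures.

0.4405/3.544 = 0.12429
9.404/0.1654 = 56.856
0.7503/0.1925 = 3.8977
R_total = 0.71 + 0.12429 + 56.856 + 3.8977 + 0.18 = 61.768 ft²·°F·h/BTU
Q = A·ΔT/R = 810.1 × 62.04 / 61.768 = 813.67 BTU/h

813.7 BTU/h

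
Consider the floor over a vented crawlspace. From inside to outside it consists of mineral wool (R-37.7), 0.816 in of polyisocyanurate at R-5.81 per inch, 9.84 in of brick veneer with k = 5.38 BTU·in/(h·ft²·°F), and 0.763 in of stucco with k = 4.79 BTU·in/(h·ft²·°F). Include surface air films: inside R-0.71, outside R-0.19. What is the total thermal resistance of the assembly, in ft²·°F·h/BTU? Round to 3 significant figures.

0.816 × 5.81 = 4.741
9.84/5.38 = 1.829
0.763/4.79 = 0.1593
R_total = 0.71 + 37.7 + 4.741 + 1.829 + 0.1593 + 0.19 = 45.33 ft²·°F·h/BTU

45.3 ft²·°F·h/BTU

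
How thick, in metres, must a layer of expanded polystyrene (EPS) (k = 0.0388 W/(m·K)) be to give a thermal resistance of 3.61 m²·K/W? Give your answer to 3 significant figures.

0.140 m

L = R·k = 3.61 × 0.0388 = 0.1401 m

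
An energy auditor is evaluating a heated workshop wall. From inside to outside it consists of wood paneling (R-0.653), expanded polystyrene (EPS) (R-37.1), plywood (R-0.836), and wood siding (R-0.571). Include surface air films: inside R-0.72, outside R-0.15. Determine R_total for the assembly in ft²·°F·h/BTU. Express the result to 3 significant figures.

R_total = 0.72 + 0.653 + 37.1 + 0.836 + 0.571 + 0.15 = 40.03 ft²·°F·h/BTU

40.0 ft²·°F·h/BTU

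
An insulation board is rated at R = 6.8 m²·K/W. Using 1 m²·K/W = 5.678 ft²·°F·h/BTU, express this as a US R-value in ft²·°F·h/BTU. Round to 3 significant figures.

R_US = 6.8 × 5.678 = 38.61

38.6 ft²·°F·h/BTU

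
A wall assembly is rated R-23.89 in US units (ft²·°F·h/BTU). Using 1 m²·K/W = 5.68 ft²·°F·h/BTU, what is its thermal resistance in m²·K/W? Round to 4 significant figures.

R_SI = 23.89/5.68 = 4.206

4.206 m²·K/W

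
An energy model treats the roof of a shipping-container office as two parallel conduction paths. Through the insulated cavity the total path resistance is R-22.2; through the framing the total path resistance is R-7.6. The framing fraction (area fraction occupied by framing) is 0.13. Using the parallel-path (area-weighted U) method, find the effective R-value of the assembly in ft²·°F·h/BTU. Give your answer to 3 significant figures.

U_eff = 0.87/22.2 + 0.13/7.6 = 0.03919 + 0.01711 = 0.05629
R_eff = 1/U_eff = 17.76 ft²·°F·h/BTU

17.8 ft²·°F·h/BTU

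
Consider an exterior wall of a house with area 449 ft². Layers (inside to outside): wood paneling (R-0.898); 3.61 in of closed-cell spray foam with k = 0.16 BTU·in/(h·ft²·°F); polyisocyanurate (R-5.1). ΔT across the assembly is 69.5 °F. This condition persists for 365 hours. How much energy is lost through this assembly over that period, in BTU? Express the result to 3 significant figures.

3.61/0.16 = 22.56
R_total = 0.898 + 22.56 + 5.1 = 28.56 ft²·°F·h/BTU
Q = 449 × 69.5 / 28.56 = 1093 BTU/h
E = 1093 × 365 = 398800 BTU

399000 BTU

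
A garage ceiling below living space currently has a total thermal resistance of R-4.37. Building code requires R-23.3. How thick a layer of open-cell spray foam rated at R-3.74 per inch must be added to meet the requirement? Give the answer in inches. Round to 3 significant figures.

5.06 in

ΔR = 23.3 − 4.37 = 18.93 ft²·°F·h/BTU
L = ΔR / (R/in) = 18.93/3.74 = 5.061 in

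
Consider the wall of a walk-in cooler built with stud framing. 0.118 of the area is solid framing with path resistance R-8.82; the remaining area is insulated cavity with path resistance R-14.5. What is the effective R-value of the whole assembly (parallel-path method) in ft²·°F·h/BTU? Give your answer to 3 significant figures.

13.5 ft²·°F·h/BTU

U_eff = 0.882/14.5 + 0.118/8.82 = 0.06083 + 0.01338 = 0.07421
R_eff = 1/U_eff = 13.48 ft²·°F·h/BTU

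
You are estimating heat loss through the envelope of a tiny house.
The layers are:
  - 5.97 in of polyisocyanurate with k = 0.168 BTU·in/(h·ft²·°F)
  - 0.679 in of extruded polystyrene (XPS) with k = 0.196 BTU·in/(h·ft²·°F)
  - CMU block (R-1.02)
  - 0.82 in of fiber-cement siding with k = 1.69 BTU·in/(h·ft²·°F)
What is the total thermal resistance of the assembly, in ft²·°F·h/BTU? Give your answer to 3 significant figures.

5.97/0.168 = 35.54
0.679/0.196 = 3.464
0.82/1.69 = 0.4852
R_total = 35.54 + 3.464 + 1.02 + 0.4852 = 40.51 ft²·°F·h/BTU

40.5 ft²·°F·h/BTU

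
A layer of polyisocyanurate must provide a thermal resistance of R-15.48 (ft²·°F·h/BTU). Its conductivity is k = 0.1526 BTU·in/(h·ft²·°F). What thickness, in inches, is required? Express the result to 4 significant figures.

L = R × k = 15.48 × 0.1526 = 2.3622 in

2.362 in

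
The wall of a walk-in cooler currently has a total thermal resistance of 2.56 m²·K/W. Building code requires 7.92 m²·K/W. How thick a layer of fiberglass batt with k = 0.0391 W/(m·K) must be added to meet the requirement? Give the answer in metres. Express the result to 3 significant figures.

ΔR = 7.92 − 2.56 = 5.36 m²·K/W
L = ΔR × k = 5.36 × 0.0391 = 0.2096 m

0.210 m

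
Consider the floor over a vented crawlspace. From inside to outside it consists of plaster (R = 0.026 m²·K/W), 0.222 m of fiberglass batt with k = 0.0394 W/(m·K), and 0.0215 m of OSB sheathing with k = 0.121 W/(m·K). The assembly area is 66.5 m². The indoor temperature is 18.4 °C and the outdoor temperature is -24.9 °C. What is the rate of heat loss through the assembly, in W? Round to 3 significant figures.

493 W

0.222/0.0394 = 5.635
0.0215/0.121 = 0.1777
R_total = 0.026 + 5.635 + 0.1777 = 5.838 m²·K/W
Q = A·ΔT/R = 66.5 × (18.4 − (-24.9)) / 5.838 = 493.2 W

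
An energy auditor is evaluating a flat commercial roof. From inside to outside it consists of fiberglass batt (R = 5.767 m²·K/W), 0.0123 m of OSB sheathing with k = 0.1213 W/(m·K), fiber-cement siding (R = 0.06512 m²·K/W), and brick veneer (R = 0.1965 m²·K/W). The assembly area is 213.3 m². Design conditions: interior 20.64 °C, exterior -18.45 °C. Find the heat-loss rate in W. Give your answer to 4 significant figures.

1360 W

0.0123/0.1213 = 0.1014
R_total = 5.767 + 0.1014 + 0.06512 + 0.1965 = 6.13 m²·K/W
Q = A·ΔT/R = 213.3 × (20.64 − (-18.45)) / 6.13 = 1360.2 W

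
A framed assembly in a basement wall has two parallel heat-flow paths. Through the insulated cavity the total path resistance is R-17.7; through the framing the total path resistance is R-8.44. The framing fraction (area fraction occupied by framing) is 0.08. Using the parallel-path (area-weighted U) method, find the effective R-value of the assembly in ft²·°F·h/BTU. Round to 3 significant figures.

U_eff = 0.92/17.7 + 0.08/8.44 = 0.05198 + 0.009479 = 0.06146
R_eff = 1/U_eff = 16.27 ft²·°F·h/BTU

16.3 ft²·°F·h/BTU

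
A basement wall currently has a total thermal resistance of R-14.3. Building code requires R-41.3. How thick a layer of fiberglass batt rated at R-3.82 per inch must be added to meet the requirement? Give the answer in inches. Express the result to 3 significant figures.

ΔR = 41.3 − 14.3 = 27 ft²·°F·h/BTU
L = ΔR / (R/in) = 27/3.82 = 7.068 in

7.07 in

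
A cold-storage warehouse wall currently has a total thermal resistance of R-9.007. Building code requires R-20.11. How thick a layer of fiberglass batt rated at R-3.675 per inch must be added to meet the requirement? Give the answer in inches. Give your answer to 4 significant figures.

ΔR = 20.11 − 9.007 = 11.103 ft²·°F·h/BTU
L = ΔR / (R/in) = 11.103/3.675 = 3.0212 in

3.021 in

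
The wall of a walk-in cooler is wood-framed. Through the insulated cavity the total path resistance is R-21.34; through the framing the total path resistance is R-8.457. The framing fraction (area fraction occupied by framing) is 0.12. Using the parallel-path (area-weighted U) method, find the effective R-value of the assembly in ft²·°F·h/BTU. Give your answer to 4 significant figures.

18.04 ft²·°F·h/BTU

U_eff = 0.88/21.34 + 0.12/8.457 = 0.041237 + 0.014189 = 0.055427
R_eff = 1/U_eff = 18.042 ft²·°F·h/BTU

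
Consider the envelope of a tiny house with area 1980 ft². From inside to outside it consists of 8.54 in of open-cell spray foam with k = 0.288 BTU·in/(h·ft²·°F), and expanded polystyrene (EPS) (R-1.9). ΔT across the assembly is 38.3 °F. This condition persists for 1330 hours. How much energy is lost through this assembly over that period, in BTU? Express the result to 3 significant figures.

8.54/0.288 = 29.65
R_total = 29.65 + 1.9 = 31.55 ft²·°F·h/BTU
Q = 1980 × 38.3 / 31.55 = 2403 BTU/h
E = 2403 × 1330 = 3197000 BTU

3200000 BTU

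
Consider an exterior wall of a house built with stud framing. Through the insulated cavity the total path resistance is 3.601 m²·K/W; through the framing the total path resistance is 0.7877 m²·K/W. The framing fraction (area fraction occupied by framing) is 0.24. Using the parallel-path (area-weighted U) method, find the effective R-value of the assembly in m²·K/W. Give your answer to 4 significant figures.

U_eff = 0.76/3.601 + 0.24/0.7877 = 0.21105 + 0.30468 = 0.51574
R_eff = 1/U_eff = 1.939 m²·K/W

1.939 m²·K/W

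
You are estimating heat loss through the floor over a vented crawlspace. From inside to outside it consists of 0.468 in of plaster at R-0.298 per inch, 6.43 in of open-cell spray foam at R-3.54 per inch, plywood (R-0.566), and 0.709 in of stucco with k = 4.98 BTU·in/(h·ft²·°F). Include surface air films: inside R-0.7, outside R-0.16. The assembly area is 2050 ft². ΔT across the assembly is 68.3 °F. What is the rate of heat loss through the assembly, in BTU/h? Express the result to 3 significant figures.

0.468 × 0.298 = 0.1395
6.43 × 3.54 = 22.76
0.709/4.98 = 0.1424
R_total = 0.7 + 0.1395 + 22.76 + 0.566 + 0.1424 + 0.16 = 24.47 ft²·°F·h/BTU
Q = A·ΔT/R = 2050 × 68.3 / 24.47 = 5722 BTU/h

5720 BTU/h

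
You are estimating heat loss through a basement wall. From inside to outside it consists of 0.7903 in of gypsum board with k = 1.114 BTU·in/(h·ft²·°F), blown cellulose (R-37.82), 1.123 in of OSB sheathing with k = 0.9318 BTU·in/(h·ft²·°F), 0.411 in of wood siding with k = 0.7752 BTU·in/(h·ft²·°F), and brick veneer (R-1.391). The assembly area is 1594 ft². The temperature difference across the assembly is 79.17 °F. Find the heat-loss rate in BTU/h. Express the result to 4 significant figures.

3030 BTU/h

0.7903/1.114 = 0.70943
1.123/0.9318 = 1.2052
0.411/0.7752 = 0.53019
R_total = 0.70943 + 37.82 + 1.2052 + 0.53019 + 1.391 = 41.656 ft²·°F·h/BTU
Q = A·ΔT/R = 1594 × 79.17 / 41.656 = 3029.5 BTU/h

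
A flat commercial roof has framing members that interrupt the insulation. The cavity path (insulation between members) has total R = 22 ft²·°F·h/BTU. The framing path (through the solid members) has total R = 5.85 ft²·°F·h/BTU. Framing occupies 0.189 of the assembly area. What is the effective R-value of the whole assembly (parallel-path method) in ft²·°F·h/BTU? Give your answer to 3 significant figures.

U_eff = 0.811/22 + 0.189/5.85 = 0.03686 + 0.03231 = 0.06917
R_eff = 1/U_eff = 14.46 ft²·°F·h/BTU

14.5 ft²·°F·h/BTU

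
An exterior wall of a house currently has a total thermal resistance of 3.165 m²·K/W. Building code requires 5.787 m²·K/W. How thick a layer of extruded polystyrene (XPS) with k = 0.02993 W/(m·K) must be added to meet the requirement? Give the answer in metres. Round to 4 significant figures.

ΔR = 5.787 − 3.165 = 2.622 m²·K/W
L = ΔR × k = 2.622 × 0.02993 = 0.078476 m

0.07848 m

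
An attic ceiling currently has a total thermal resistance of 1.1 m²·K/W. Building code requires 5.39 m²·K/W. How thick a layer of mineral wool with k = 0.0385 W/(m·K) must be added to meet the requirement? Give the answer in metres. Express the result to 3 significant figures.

0.165 m

ΔR = 5.39 − 1.1 = 4.29 m²·K/W
L = ΔR × k = 4.29 × 0.0385 = 0.1652 m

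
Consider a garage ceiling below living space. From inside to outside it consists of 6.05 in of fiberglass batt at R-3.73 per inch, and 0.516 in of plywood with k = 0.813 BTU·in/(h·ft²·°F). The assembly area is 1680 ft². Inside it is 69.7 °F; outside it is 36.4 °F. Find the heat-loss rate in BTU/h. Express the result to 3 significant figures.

2410 BTU/h

6.05 × 3.73 = 22.57
0.516/0.813 = 0.6347
R_total = 22.57 + 0.6347 = 23.2 ft²·°F·h/BTU
Q = A·ΔT/R = 1680 × (69.7 − 36.4) / 23.2 = 2411 BTU/h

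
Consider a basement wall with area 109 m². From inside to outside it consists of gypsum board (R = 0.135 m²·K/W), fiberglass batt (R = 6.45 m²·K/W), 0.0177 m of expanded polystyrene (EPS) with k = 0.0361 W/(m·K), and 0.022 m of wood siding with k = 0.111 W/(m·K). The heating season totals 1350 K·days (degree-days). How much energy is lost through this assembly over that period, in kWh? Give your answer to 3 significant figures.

486 kWh

0.0177/0.0361 = 0.4903
0.022/0.111 = 0.1982
R_total = 0.135 + 6.45 + 0.4903 + 0.1982 = 7.274 m²·K/W
E = A × HDD × 24 / R / 1000 = 109 × 1350 × 24 / 7.274 / 1000 = 485.5 kWh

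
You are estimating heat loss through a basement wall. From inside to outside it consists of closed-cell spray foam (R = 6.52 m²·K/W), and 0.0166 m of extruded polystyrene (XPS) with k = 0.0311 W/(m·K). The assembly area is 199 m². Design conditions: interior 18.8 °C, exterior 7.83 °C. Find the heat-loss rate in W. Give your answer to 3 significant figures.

0.0166/0.0311 = 0.5338
R_total = 6.52 + 0.5338 = 7.054 m²·K/W
Q = A·ΔT/R = 199 × (18.8 − 7.83) / 7.054 = 309.5 W

309 W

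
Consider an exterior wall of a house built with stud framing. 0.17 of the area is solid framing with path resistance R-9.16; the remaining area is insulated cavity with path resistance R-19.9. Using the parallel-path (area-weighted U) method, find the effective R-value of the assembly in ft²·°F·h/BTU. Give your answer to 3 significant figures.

16.6 ft²·°F·h/BTU

U_eff = 0.83/19.9 + 0.17/9.16 = 0.04171 + 0.01856 = 0.06027
R_eff = 1/U_eff = 16.59 ft²·°F·h/BTU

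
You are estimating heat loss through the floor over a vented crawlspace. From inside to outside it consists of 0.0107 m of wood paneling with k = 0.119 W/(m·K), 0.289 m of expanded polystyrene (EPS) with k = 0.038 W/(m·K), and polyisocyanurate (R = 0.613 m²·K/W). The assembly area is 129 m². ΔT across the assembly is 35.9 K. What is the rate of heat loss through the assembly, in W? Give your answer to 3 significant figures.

557 W

0.0107/0.119 = 0.08992
0.289/0.038 = 7.605
R_total = 0.08992 + 7.605 + 0.613 = 8.308 m²·K/W
Q = A·ΔT/R = 129 × 35.9 / 8.308 = 557.4 W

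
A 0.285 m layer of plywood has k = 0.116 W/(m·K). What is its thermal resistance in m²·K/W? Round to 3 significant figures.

2.46 m²·K/W

R = L/k = 0.285/0.116 = 2.457 m²·K/W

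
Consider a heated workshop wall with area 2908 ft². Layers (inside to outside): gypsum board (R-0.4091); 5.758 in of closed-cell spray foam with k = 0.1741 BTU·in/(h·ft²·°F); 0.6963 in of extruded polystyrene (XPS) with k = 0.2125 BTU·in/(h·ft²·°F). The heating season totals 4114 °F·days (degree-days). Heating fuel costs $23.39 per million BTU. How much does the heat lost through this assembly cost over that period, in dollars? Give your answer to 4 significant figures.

182.7 dollars

5.758/0.1741 = 33.073
0.6963/0.2125 = 3.2767
R_total = 0.4091 + 33.073 + 3.2767 = 36.759 ft²·°F·h/BTU
E = A × HDD × 24 / R = 2908 × 4114 × 24 / 36.759 = 7811000 BTU
Cost = 7811000/10⁶ × 23.39 = $182.7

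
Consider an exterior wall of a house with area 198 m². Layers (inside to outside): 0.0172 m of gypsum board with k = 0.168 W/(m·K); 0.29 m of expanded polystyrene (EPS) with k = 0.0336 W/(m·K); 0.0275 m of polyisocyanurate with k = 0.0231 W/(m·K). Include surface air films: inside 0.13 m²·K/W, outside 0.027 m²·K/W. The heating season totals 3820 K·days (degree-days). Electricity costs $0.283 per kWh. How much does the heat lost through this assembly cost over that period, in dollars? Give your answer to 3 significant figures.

0.0172/0.168 = 0.1024
0.29/0.0336 = 8.631
0.0275/0.0231 = 1.19
R_total = 0.13 + 0.1024 + 8.631 + 1.19 + 0.027 = 10.08 m²·K/W
E = A × HDD × 24 / R / 1000 = 198 × 3820 × 24 / 10.08 / 1000 = 1801 kWh
Cost = 1801 × 0.283 = $509.6

510 dollars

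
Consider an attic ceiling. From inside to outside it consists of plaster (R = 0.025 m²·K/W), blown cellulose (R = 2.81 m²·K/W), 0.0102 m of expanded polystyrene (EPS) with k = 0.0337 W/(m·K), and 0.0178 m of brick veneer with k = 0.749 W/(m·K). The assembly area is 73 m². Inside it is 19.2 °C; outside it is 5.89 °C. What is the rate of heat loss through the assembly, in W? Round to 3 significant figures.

0.0102/0.0337 = 0.3027
0.0178/0.749 = 0.02377
R_total = 0.025 + 2.81 + 0.3027 + 0.02377 = 3.161 m²·K/W
Q = A·ΔT/R = 73 × (19.2 − 5.89) / 3.161 = 307.3 W

307 W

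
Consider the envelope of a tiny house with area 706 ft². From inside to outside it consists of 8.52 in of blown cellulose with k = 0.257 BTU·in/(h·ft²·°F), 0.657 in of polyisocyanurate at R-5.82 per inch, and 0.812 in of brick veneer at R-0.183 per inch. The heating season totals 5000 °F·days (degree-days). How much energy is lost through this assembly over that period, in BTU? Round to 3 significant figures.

8.52/0.257 = 33.15
0.657 × 5.82 = 3.824
0.812 × 0.183 = 0.1486
R_total = 33.15 + 3.824 + 0.1486 = 37.12 ft²·°F·h/BTU
E = A × HDD × 24 / R = 706 × 5000 × 24 / 37.12 = 2282000 BTU

2280000 BTU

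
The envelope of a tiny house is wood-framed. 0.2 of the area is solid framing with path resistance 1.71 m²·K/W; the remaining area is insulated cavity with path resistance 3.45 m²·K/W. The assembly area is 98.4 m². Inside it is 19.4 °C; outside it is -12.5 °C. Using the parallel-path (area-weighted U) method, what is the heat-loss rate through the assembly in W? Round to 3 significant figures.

U_eff = 0.8/3.45 + 0.2/1.71 = 0.2319 + 0.117 = 0.3488
R_eff = 1/U_eff = 2.867 m²·K/W
Q = 98.4 × (19.4 − (-12.5)) / 2.867 = 1095 W

1100 W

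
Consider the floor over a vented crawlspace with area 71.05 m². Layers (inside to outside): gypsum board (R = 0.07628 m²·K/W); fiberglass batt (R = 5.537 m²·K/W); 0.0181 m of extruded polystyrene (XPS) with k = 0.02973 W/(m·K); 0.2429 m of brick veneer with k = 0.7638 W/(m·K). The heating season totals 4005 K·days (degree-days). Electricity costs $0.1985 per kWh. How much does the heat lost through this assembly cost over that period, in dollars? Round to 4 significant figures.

207.3 dollars

0.0181/0.02973 = 0.60881
0.2429/0.7638 = 0.31802
R_total = 0.07628 + 5.537 + 0.60881 + 0.31802 = 6.5401 m²·K/W
E = A × HDD × 24 / R / 1000 = 71.05 × 4005 × 24 / 6.5401 / 1000 = 1044.2 kWh
Cost = 1044.2 × 0.1985 = $207.28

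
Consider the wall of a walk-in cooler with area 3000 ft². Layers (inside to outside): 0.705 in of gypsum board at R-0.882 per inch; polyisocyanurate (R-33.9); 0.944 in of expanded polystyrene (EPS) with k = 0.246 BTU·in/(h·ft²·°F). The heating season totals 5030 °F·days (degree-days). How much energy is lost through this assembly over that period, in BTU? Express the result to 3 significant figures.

0.705 × 0.882 = 0.6218
0.944/0.246 = 3.837
R_total = 0.6218 + 33.9 + 3.837 = 38.36 ft²·°F·h/BTU
E = A × HDD × 24 / R = 3000 × 5030 × 24 / 38.36 = 9441000 BTU

9440000 BTU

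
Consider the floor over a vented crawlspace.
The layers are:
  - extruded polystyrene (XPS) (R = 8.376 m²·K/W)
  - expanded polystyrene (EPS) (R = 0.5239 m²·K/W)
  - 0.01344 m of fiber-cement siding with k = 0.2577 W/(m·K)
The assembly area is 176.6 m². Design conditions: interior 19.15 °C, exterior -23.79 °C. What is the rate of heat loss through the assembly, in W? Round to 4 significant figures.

847.1 W

0.01344/0.2577 = 0.052154
R_total = 8.376 + 0.5239 + 0.052154 = 8.9521 m²·K/W
Q = A·ΔT/R = 176.6 × (19.15 − (-23.79)) / 8.9521 = 847.09 W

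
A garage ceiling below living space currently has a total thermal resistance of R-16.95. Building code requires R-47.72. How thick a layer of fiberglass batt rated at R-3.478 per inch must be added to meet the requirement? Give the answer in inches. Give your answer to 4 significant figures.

ΔR = 47.72 − 16.95 = 30.77 ft²·°F·h/BTU
L = ΔR / (R/in) = 30.77/3.478 = 8.847 in

8.847 in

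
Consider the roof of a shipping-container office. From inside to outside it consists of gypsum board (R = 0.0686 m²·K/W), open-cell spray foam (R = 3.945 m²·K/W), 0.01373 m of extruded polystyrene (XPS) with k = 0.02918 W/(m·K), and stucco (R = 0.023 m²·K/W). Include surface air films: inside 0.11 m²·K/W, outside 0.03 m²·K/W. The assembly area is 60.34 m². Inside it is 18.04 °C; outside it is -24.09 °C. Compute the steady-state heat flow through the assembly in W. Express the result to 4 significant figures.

547.0 W

0.01373/0.02918 = 0.47053
R_total = 0.11 + 0.0686 + 3.945 + 0.47053 + 0.023 + 0.03 = 4.6471 m²·K/W
Q = A·ΔT/R = 60.34 × (18.04 − (-24.09)) / 4.6471 = 547.03 W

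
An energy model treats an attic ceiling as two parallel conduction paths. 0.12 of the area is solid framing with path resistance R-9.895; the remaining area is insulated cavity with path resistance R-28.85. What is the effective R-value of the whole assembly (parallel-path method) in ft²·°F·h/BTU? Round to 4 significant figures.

23.46 ft²·°F·h/BTU

U_eff = 0.88/28.85 + 0.12/9.895 = 0.030503 + 0.012127 = 0.04263
R_eff = 1/U_eff = 23.458 ft²·°F·h/BTU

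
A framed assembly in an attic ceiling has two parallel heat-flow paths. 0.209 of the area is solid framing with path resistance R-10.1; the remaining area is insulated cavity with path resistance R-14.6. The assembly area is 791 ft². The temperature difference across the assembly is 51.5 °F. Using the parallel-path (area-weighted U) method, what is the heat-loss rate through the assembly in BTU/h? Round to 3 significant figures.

U_eff = 0.791/14.6 + 0.209/10.1 = 0.05418 + 0.02069 = 0.07487
R_eff = 1/U_eff = 13.36 ft²·°F·h/BTU
Q = 791 × 51.5 / 13.36 = 3050 BTU/h

3050 BTU/h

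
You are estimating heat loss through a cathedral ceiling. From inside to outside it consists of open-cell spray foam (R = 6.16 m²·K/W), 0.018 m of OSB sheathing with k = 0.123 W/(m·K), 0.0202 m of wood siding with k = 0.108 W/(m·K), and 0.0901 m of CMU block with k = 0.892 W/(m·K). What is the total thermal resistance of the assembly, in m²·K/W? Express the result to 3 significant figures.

6.59 m²·K/W

0.018/0.123 = 0.1463
0.0202/0.108 = 0.187
0.0901/0.892 = 0.101
R_total = 6.16 + 0.1463 + 0.187 + 0.101 = 6.594 m²·K/W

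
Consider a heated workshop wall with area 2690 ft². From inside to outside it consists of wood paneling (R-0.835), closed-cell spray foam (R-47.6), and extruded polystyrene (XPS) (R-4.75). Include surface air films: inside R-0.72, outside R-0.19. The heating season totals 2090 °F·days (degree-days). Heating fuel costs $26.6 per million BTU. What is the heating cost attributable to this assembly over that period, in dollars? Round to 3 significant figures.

R_total = 0.72 + 0.835 + 47.6 + 4.75 + 0.19 = 54.09 ft²·°F·h/BTU
E = A × HDD × 24 / R = 2690 × 2090 × 24 / 54.09 = 2494000 BTU
Cost = 2494000/10⁶ × 26.6 = $66.35

66.3 dollars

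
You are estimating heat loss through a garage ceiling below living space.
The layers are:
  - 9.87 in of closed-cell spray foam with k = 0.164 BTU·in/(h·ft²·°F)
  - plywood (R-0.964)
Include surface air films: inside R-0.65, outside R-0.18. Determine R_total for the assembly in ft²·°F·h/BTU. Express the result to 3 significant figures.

9.87/0.164 = 60.18
R_total = 0.65 + 60.18 + 0.964 + 0.18 = 61.98 ft²·°F·h/BTU

62.0 ft²·°F·h/BTU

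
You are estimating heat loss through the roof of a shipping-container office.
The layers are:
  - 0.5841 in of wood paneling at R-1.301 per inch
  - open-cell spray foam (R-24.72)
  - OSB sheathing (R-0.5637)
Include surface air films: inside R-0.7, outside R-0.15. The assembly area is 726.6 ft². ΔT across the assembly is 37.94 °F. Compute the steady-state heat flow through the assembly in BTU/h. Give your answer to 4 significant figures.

1025 BTU/h

0.5841 × 1.301 = 0.75991
R_total = 0.7 + 0.75991 + 24.72 + 0.5637 + 0.15 = 26.894 ft²·°F·h/BTU
Q = A·ΔT/R = 726.6 × 37.94 / 26.894 = 1025 BTU/h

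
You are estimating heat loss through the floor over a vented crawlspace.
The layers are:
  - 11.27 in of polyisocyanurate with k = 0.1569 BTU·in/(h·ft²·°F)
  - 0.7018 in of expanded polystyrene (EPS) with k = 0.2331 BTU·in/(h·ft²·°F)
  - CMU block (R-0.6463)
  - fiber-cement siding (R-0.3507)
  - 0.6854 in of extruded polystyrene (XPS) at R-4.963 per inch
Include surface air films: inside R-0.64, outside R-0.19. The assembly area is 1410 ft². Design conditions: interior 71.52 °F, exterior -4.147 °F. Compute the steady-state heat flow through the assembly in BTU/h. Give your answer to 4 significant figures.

11.27/0.1569 = 71.829
0.7018/0.2331 = 3.0107
0.6854 × 4.963 = 3.4016
R_total = 0.64 + 71.829 + 3.0107 + 0.6463 + 0.3507 + 3.4016 + 0.19 = 80.069 ft²·°F·h/BTU
Q = A·ΔT/R = 1410 × (71.52 − (-4.147)) / 80.069 = 1332.5 BTU/h

1332 BTU/h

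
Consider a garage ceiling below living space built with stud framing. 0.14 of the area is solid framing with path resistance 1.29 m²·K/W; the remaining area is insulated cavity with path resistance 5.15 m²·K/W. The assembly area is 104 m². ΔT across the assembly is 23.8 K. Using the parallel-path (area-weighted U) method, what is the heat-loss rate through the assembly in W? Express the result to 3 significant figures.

U_eff = 0.86/5.15 + 0.14/1.29 = 0.167 + 0.1085 = 0.2755
R_eff = 1/U_eff = 3.63 m²·K/W
Q = 104 × 23.8 / 3.63 = 682 W

682 W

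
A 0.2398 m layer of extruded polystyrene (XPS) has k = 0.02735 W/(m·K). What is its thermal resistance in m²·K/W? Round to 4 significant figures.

8.768 m²·K/W

R = L/k = 0.2398/0.02735 = 8.7678 m²·K/W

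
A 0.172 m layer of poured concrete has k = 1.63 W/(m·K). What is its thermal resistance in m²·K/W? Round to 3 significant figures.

0.106 m²·K/W

R = L/k = 0.172/1.63 = 0.1055 m²·K/W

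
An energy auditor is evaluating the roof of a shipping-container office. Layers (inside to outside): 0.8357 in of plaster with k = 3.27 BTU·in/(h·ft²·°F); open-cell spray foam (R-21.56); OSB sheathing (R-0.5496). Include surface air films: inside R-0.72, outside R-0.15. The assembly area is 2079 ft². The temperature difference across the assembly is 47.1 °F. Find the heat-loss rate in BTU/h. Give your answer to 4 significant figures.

4214 BTU/h

0.8357/3.27 = 0.25557
R_total = 0.72 + 0.25557 + 21.56 + 0.5496 + 0.15 = 23.235 ft²·°F·h/BTU
Q = A·ΔT/R = 2079 × 47.1 / 23.235 = 4214.3 BTU/h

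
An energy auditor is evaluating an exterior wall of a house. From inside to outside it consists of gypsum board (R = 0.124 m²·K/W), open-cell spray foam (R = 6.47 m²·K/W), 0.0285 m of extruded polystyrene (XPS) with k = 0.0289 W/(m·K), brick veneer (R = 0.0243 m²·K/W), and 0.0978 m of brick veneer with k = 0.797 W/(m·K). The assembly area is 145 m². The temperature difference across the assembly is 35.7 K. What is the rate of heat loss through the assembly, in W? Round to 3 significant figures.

0.0285/0.0289 = 0.9862
0.0978/0.797 = 0.1227
R_total = 0.124 + 6.47 + 0.9862 + 0.0243 + 0.1227 = 7.727 m²·K/W
Q = A·ΔT/R = 145 × 35.7 / 7.727 = 669.9 W

670 W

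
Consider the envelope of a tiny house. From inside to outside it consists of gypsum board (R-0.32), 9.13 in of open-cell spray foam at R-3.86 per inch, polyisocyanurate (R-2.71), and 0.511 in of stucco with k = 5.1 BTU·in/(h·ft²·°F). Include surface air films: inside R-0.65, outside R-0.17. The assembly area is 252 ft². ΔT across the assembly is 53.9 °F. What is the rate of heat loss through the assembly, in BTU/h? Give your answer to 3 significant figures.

9.13 × 3.86 = 35.24
0.511/5.1 = 0.1002
R_total = 0.65 + 0.32 + 35.24 + 2.71 + 0.1002 + 0.17 = 39.19 ft²·°F·h/BTU
Q = A·ΔT/R = 252 × 53.9 / 39.19 = 346.6 BTU/h

347 BTU/h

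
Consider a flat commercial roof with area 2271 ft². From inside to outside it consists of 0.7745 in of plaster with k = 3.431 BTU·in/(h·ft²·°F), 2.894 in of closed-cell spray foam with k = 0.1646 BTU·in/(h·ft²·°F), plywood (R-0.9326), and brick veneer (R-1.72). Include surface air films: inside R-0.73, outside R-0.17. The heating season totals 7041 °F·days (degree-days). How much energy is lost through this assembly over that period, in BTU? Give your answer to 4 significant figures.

17970000 BTU

0.7745/3.431 = 0.22574
2.894/0.1646 = 17.582
R_total = 0.73 + 0.22574 + 17.582 + 0.9326 + 1.72 + 0.17 = 21.36 ft²·°F·h/BTU
E = A × HDD × 24 / R = 2271 × 7041 × 24 / 21.36 = 17966000 BTU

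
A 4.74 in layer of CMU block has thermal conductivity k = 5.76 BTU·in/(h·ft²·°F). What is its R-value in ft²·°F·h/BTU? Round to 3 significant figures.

0.823 ft²·°F·h/BTU

R = L/k = 4.74/5.76 = 0.8229 ft²·°F·h/BTU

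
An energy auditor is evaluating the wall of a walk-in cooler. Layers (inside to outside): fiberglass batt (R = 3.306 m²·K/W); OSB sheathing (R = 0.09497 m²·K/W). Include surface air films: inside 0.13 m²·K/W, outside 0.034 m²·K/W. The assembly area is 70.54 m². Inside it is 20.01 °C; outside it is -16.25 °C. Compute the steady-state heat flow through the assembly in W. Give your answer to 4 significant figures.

R_total = 0.13 + 3.306 + 0.09497 + 0.034 = 3.565 m²·K/W
Q = A·ΔT/R = 70.54 × (20.01 − (-16.25)) / 3.565 = 717.48 W

717.5 W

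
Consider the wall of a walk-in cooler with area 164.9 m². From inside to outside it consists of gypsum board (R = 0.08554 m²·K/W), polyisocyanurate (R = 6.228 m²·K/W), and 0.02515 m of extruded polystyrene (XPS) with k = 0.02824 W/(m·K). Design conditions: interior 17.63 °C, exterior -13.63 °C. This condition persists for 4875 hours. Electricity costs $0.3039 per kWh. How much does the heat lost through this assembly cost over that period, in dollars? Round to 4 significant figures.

0.02515/0.02824 = 0.89058
R_total = 0.08554 + 6.228 + 0.89058 = 7.2041 m²·K/W
Q = 164.9 × (17.63 − (-13.63)) / 7.2041 = 715.53 W
E = 715.53 W × 4875 h / 1000 = 3488.2 kWh
Cost = 3488.2 × 0.3039 = $1060.1

1060 dollars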